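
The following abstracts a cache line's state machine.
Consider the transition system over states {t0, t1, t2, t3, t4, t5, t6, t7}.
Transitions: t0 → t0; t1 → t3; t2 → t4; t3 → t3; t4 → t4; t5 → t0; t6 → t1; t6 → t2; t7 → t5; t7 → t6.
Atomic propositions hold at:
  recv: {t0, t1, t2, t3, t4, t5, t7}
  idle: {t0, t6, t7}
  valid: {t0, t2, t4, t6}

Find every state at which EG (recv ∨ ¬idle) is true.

{t0, t1, t2, t3, t4, t5, t7}

Sat(¬idle) = {t1, t2, t3, t4, t5}
Sat(recv ∨ ¬idle) = {t0, t1, t2, t3, t4, t5, t7}
EG (recv ∨ ¬idle): greatest fixpoint, start Z0 = {t0, t1, t2, t3, t4, t5, t7}, keep only states in Sat with some successor in Z. Already a fixed point.
Sat(EG (recv ∨ ¬idle)) = {t0, t1, t2, t3, t4, t5, t7}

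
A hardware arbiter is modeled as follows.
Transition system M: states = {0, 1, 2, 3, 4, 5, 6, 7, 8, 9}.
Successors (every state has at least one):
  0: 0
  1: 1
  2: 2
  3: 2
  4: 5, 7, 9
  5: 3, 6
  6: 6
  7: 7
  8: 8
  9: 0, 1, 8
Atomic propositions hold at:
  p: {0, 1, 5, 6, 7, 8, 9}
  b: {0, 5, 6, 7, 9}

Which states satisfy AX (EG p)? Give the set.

{0, 1, 4, 6, 7, 8, 9}

EG p: greatest fixpoint, start Z0 = {0, 1, 5, 6, 7, 8, 9}, keep only states in Sat with some successor in Z. Already a fixed point.
Sat(EG p) = {0, 1, 5, 6, 7, 8, 9}
Sat(AX (EG p)) = {s : every successor in {0, 1, 5, 6, 7, 8, 9}} = {0, 1, 4, 6, 7, 8, 9}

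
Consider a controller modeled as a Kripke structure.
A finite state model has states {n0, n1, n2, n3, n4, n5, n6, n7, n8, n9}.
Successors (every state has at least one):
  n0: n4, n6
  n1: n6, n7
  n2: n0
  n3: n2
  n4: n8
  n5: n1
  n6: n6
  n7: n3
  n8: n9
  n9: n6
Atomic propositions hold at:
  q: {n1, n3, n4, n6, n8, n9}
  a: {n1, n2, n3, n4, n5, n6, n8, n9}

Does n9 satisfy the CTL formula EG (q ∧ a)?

Sat(q ∧ a) = {n1, n3, n4, n6, n8, n9}
EG (q ∧ a): greatest fixpoint, start Z0 = {n1, n3, n4, n6, n8, n9}, keep only states in Sat with some successor in Z. Z1 = {n1, n4, n6, n8, n9}; fixed.
Sat(EG (q ∧ a)) = {n1, n4, n6, n8, n9}
n9 ∈ Sat(EG (q ∧ a)) = {n1, n4, n6, n8, n9}, so the formula holds at n9.

Yes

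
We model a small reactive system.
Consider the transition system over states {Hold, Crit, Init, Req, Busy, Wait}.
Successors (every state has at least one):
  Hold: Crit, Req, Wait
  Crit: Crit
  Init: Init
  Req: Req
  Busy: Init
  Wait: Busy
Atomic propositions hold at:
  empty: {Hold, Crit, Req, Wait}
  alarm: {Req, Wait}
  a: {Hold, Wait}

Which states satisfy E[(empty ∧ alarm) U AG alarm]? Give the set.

{Req}

Sat(empty ∧ alarm) = {Req, Wait}
AG alarm: greatest fixpoint, start Z0 = {Req, Wait}, keep only states in Sat with every successor in Z. Z1 = {Req}; fixed.
Sat(AG alarm) = {Req}
E[(empty ∧ alarm) U AG alarm]: least fixpoint, start Z0 = Sat(AG alarm) = {Req}, add states in Sat(empty ∧ alarm) with some successor in Z. Already a fixed point.
Sat(E[(empty ∧ alarm) U AG alarm]) = {Req}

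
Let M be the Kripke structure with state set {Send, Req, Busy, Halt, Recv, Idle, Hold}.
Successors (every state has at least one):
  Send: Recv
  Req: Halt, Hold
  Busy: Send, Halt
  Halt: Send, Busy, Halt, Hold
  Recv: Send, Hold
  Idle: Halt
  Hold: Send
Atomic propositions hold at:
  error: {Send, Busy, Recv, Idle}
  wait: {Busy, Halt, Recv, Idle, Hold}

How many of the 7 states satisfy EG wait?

EG wait: greatest fixpoint, start Z0 = {Busy, Halt, Recv, Idle, Hold}, keep only states in Sat with some successor in Z. Z1 = {Busy, Halt, Recv, Idle}; Z2 = {Busy, Halt, Idle}; fixed.
Sat(EG wait) = {Busy, Halt, Idle}
|Sat(EG wait)| = |{Busy, Halt, Idle}| = 3.

3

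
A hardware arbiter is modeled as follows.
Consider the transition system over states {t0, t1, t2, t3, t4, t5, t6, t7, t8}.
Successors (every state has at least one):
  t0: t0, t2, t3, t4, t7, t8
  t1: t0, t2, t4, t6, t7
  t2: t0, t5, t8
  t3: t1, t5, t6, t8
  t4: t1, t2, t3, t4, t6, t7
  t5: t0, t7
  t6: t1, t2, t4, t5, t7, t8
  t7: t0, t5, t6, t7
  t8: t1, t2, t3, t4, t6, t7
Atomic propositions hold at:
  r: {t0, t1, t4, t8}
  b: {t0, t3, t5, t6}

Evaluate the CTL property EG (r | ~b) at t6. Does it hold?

Sat(~b) = {t1, t2, t4, t7, t8}
Sat(r | ~b) = {t0, t1, t2, t4, t7, t8}
EG (r | ~b): greatest fixpoint, start Z0 = {t0, t1, t2, t4, t7, t8}, keep only states in Sat with some successor in Z. Already a fixed point.
Sat(EG (r | ~b)) = {t0, t1, t2, t4, t7, t8}
t6 ∉ Sat(EG (r | ~b)) = {t0, t1, t2, t4, t7, t8}, so the formula does not hold at t6.

No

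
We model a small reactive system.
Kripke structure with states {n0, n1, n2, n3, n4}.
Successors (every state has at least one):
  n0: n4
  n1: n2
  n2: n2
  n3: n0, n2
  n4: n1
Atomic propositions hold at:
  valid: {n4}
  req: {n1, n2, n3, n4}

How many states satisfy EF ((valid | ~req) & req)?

Sat(~req) = {n0}
Sat(valid | ~req) = {n0, n4}
Sat((valid | ~req) & req) = {n4}
EF ((valid | ~req) & req): least fixpoint, start Z0 = {n4}, add states with some successor in Z. Z1 = {n0, n4}; Z2 = {n0, n3, n4}; fixed.
Sat(EF ((valid | ~req) & req)) = {n0, n3, n4}
|Sat(EF ((valid | ~req) & req))| = |{n0, n3, n4}| = 3.

3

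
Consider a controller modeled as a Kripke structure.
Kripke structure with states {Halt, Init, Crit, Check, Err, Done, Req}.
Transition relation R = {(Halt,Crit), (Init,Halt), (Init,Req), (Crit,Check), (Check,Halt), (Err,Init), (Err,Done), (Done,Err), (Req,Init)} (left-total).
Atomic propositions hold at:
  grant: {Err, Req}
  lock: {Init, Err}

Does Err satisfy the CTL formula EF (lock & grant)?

Yes

Sat(lock & grant) = {Err}
EF (lock & grant): least fixpoint, start Z0 = {Err}, add states with some successor in Z. Z1 = {Err, Done}; fixed.
Sat(EF (lock & grant)) = {Err, Done}
Err ∈ Sat(EF (lock & grant)) = {Err, Done}, so the formula holds at Err.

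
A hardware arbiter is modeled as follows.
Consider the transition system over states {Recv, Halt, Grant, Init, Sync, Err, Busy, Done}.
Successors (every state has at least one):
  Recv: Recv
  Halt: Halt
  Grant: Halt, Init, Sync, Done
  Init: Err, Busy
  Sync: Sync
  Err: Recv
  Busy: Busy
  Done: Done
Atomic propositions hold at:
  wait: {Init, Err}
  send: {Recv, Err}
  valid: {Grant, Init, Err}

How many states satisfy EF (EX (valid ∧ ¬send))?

1

Sat(¬send) = {Halt, Grant, Init, Sync, Busy, Done}
Sat(valid ∧ ¬send) = {Grant, Init}
Sat(EX (valid ∧ ¬send)) = {s : some successor in {Grant, Init}} = {Grant}
EF (EX (valid ∧ ¬send)): least fixpoint, start Z0 = {Grant}, add states with some successor in Z. Already a fixed point.
Sat(EF (EX (valid ∧ ¬send))) = {Grant}
|Sat(EF (EX (valid ∧ ¬send)))| = |{Grant}| = 1.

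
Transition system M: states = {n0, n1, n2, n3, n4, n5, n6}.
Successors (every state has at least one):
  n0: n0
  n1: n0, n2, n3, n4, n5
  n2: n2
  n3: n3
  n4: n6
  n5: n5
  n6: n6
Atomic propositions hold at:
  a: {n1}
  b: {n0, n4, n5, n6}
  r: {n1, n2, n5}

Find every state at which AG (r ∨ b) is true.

Sat(r ∨ b) = {n0, n1, n2, n4, n5, n6}
AG (r ∨ b): greatest fixpoint, start Z0 = {n0, n1, n2, n4, n5, n6}, keep only states in Sat with every successor in Z. Z1 = {n0, n2, n4, n5, n6}; fixed.
Sat(AG (r ∨ b)) = {n0, n2, n4, n5, n6}

{n0, n2, n4, n5, n6}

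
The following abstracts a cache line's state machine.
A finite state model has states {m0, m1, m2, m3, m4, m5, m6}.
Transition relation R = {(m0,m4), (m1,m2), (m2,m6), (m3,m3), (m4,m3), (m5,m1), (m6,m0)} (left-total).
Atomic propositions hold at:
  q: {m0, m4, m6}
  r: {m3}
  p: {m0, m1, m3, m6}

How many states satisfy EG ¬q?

Sat(¬q) = {m1, m2, m3, m5}
EG ¬q: greatest fixpoint, start Z0 = {m1, m2, m3, m5}, keep only states in Sat with some successor in Z. Z1 = {m1, m3, m5}; Z2 = {m3, m5}; Z3 = {m3}; fixed.
Sat(EG ¬q) = {m3}
|Sat(EG ¬q)| = |{m3}| = 1.

1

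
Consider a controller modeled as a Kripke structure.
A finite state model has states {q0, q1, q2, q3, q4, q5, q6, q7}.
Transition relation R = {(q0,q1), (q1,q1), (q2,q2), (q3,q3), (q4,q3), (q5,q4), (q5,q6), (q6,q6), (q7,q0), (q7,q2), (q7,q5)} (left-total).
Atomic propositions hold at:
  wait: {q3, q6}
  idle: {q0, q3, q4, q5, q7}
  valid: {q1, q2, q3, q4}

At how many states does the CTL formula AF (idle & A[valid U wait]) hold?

2

A[valid U wait]: least fixpoint, start Z0 = Sat(wait) = {q3, q6}, add states in Sat(valid) with every successor in Z. Z1 = {q3, q4, q6}; fixed.
Sat(A[valid U wait]) = {q3, q4, q6}
Sat(idle & A[valid U wait]) = {q3, q4}
AF (idle & A[valid U wait]): least fixpoint, start Z0 = {q3, q4}, add states with every successor in Z. Already a fixed point.
Sat(AF (idle & A[valid U wait])) = {q3, q4}
|Sat(AF (idle & A[valid U wait]))| = |{q3, q4}| = 2.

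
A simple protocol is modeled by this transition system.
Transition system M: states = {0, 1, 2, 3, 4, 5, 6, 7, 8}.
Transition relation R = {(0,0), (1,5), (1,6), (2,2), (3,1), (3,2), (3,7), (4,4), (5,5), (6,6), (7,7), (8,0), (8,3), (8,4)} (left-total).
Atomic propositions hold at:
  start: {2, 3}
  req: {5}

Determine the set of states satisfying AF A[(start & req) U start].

Sat(start & req) = ∅
A[(start & req) U start]: least fixpoint, start Z0 = Sat(start) = {2, 3}, add states in Sat(start & req) with every successor in Z. Already a fixed point.
Sat(A[(start & req) U start]) = {2, 3}
AF A[(start & req) U start]: least fixpoint, start Z0 = {2, 3}, add states with every successor in Z. Already a fixed point.
Sat(AF A[(start & req) U start]) = {2, 3}

{2, 3}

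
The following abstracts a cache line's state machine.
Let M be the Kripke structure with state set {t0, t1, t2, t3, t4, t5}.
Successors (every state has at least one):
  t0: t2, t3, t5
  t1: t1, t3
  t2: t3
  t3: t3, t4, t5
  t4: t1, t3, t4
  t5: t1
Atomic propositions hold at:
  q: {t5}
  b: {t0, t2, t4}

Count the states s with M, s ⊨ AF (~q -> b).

4

Sat(~q) = {t0, t1, t2, t3, t4}
Sat(~q -> b) = {t0, t2, t4, t5}
AF (~q -> b): least fixpoint, start Z0 = {t0, t2, t4, t5}, add states with every successor in Z. Already a fixed point.
Sat(AF (~q -> b)) = {t0, t2, t4, t5}
|Sat(AF (~q -> b))| = |{t0, t2, t4, t5}| = 4.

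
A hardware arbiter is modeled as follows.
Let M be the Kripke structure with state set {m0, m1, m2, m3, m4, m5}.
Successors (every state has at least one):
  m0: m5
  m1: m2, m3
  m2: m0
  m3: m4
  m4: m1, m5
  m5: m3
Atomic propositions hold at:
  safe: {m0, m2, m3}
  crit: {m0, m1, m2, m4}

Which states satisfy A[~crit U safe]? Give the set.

Sat(~crit) = {m3, m5}
A[~crit U safe]: least fixpoint, start Z0 = Sat(safe) = {m0, m2, m3}, add states in Sat(~crit) with every successor in Z. Z1 = {m0, m2, m3, m5}; fixed.
Sat(A[~crit U safe]) = {m0, m2, m3, m5}

{m0, m2, m3, m5}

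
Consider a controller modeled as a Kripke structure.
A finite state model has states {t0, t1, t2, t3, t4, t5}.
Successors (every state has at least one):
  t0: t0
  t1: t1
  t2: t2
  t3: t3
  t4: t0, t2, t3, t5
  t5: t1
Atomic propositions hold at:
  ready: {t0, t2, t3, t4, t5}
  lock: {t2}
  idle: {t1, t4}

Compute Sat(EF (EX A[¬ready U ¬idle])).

{t0, t2, t3, t4}

Sat(¬ready) = {t1}
Sat(¬idle) = {t0, t2, t3, t5}
A[¬ready U ¬idle]: least fixpoint, start Z0 = Sat(¬idle) = {t0, t2, t3, t5}, add states in Sat(¬ready) with every successor in Z. Already a fixed point.
Sat(A[¬ready U ¬idle]) = {t0, t2, t3, t5}
Sat(EX A[¬ready U ¬idle]) = {s : some successor in {t0, t2, t3, t5}} = {t0, t2, t3, t4}
EF (EX A[¬ready U ¬idle]): least fixpoint, start Z0 = {t0, t2, t3, t4}, add states with some successor in Z. Already a fixed point.
Sat(EF (EX A[¬ready U ¬idle])) = {t0, t2, t3, t4}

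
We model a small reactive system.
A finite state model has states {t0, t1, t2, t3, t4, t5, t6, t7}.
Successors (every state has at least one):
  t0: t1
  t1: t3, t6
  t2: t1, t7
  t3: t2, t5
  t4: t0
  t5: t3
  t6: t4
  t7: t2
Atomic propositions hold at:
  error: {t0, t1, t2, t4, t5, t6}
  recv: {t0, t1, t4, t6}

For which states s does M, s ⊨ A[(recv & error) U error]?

Sat(recv & error) = {t0, t1, t4, t6}
A[(recv & error) U error]: least fixpoint, start Z0 = Sat(error) = {t0, t1, t2, t4, t5, t6}, add states in Sat(recv & error) with every successor in Z. Already a fixed point.
Sat(A[(recv & error) U error]) = {t0, t1, t2, t4, t5, t6}

{t0, t1, t2, t4, t5, t6}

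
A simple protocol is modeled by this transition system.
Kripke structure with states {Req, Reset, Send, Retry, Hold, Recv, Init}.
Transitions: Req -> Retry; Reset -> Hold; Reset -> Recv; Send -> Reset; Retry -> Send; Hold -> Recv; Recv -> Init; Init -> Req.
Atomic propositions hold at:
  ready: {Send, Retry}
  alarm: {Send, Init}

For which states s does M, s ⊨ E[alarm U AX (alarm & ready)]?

Sat(alarm & ready) = {Send}
Sat(AX (alarm & ready)) = {s : every successor in {Send}} = {Retry}
E[alarm U AX (alarm & ready)]: least fixpoint, start Z0 = Sat(AX (alarm & ready)) = {Retry}, add states in Sat(alarm) with some successor in Z. Already a fixed point.
Sat(E[alarm U AX (alarm & ready)]) = {Retry}

{Retry}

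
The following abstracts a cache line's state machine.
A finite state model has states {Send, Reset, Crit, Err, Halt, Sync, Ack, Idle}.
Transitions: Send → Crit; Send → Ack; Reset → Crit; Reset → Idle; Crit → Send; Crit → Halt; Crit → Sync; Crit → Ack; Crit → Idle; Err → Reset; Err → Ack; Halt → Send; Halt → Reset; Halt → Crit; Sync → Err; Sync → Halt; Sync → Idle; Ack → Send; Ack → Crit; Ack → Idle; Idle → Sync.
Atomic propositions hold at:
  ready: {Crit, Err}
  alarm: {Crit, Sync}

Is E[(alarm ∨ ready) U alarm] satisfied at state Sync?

Sat(alarm ∨ ready) = {Crit, Err, Sync}
E[(alarm ∨ ready) U alarm]: least fixpoint, start Z0 = Sat(alarm) = {Crit, Sync}, add states in Sat(alarm ∨ ready) with some successor in Z. Already a fixed point.
Sat(E[(alarm ∨ ready) U alarm]) = {Crit, Sync}
Sync ∈ Sat(E[(alarm ∨ ready) U alarm]) = {Crit, Sync}, so the formula holds at Sync.

Yes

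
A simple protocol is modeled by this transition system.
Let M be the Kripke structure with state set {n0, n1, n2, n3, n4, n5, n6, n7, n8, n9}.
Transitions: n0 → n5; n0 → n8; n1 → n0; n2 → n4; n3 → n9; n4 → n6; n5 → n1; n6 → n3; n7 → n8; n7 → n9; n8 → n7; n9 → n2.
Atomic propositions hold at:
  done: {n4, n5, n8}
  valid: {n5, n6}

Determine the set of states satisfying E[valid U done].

{n4, n5, n8}

E[valid U done]: least fixpoint, start Z0 = Sat(done) = {n4, n5, n8}, add states in Sat(valid) with some successor in Z. Already a fixed point.
Sat(E[valid U done]) = {n4, n5, n8}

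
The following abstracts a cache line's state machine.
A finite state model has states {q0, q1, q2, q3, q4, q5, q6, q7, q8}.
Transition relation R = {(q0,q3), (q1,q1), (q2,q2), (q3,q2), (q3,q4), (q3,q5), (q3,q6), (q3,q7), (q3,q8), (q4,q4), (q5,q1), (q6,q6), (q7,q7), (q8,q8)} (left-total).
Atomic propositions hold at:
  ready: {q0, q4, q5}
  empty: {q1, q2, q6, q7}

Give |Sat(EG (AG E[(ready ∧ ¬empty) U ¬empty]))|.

Sat(¬empty) = {q0, q3, q4, q5, q8}
Sat(ready ∧ ¬empty) = {q0, q4, q5}
E[(ready ∧ ¬empty) U ¬empty]: least fixpoint, start Z0 = Sat(¬empty) = {q0, q3, q4, q5, q8}, add states in Sat(ready ∧ ¬empty) with some successor in Z. Already a fixed point.
Sat(E[(ready ∧ ¬empty) U ¬empty]) = {q0, q3, q4, q5, q8}
AG E[(ready ∧ ¬empty) U ¬empty]: greatest fixpoint, start Z0 = {q0, q3, q4, q5, q8}, keep only states in Sat with every successor in Z. Z1 = {q0, q4, q8}; Z2 = {q4, q8}; fixed.
Sat(AG E[(ready ∧ ¬empty) U ¬empty]) = {q4, q8}
EG (AG E[(ready ∧ ¬empty) U ¬empty]): greatest fixpoint, start Z0 = {q4, q8}, keep only states in Sat with some successor in Z. Already a fixed point.
Sat(EG (AG E[(ready ∧ ¬empty) U ¬empty])) = {q4, q8}
|Sat(EG (AG E[(ready ∧ ¬empty) U ¬empty]))| = |{q4, q8}| = 2.

2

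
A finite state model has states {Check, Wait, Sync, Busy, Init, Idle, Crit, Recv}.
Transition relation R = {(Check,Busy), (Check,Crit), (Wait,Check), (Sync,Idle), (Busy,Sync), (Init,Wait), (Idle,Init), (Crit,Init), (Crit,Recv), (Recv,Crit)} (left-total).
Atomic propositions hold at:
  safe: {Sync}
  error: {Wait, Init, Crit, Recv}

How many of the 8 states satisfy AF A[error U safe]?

2

A[error U safe]: least fixpoint, start Z0 = Sat(safe) = {Sync}, add states in Sat(error) with every successor in Z. Already a fixed point.
Sat(A[error U safe]) = {Sync}
AF A[error U safe]: least fixpoint, start Z0 = {Sync}, add states with every successor in Z. Z1 = {Sync, Busy}; fixed.
Sat(AF A[error U safe]) = {Sync, Busy}
|Sat(AF A[error U safe])| = |{Sync, Busy}| = 2.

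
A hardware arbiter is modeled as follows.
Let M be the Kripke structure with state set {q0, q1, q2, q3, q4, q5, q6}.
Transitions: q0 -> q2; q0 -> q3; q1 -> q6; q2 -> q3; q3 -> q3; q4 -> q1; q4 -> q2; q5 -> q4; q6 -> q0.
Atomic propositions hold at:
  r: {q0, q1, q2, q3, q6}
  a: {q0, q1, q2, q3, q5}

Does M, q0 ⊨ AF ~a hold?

Sat(~a) = {q4, q6}
AF ~a: least fixpoint, start Z0 = {q4, q6}, add states with every successor in Z. Z1 = {q1, q4, q5, q6}; fixed.
Sat(AF ~a) = {q1, q4, q5, q6}
q0 ∉ Sat(AF ~a) = {q1, q4, q5, q6}, so the formula does not hold at q0.

No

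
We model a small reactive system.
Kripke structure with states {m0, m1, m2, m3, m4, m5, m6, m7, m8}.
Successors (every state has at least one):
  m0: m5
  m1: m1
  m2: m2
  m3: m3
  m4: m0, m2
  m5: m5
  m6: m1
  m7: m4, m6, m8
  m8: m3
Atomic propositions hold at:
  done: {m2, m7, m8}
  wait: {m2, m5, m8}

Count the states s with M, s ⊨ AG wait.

2

AG wait: greatest fixpoint, start Z0 = {m2, m5, m8}, keep only states in Sat with every successor in Z. Z1 = {m2, m5}; fixed.
Sat(AG wait) = {m2, m5}
|Sat(AG wait)| = |{m2, m5}| = 2.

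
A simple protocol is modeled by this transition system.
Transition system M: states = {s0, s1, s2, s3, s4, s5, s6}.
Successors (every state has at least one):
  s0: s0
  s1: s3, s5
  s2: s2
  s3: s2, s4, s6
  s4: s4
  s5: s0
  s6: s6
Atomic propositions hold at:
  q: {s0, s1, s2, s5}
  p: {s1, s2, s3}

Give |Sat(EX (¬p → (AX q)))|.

5

Sat(¬p) = {s0, s4, s5, s6}
Sat(AX q) = {s : every successor in {s0, s1, s2, s5}} = {s0, s2, s5}
Sat(¬p → (AX q)) = {s0, s1, s2, s3, s5}
Sat(EX (¬p → (AX q))) = {s : some successor in {s0, s1, s2, s3, s5}} = {s0, s1, s2, s3, s5}
|Sat(EX (¬p → (AX q)))| = |{s0, s1, s2, s3, s5}| = 5.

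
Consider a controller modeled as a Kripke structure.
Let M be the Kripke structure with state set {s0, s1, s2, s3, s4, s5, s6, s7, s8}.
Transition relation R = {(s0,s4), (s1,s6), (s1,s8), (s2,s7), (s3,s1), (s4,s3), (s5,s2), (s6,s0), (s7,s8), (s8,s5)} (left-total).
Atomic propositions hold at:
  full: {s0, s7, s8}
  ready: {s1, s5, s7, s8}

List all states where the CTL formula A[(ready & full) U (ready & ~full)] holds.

Sat(ready & full) = {s7, s8}
Sat(~full) = {s1, s2, s3, s4, s5, s6}
Sat(ready & ~full) = {s1, s5}
A[(ready & full) U (ready & ~full)]: least fixpoint, start Z0 = Sat((ready & ~full)) = {s1, s5}, add states in Sat(ready & full) with every successor in Z. Z1 = {s1, s5, s8}; Z2 = {s1, s5, s7, s8}; fixed.
Sat(A[(ready & full) U (ready & ~full)]) = {s1, s5, s7, s8}

{s1, s5, s7, s8}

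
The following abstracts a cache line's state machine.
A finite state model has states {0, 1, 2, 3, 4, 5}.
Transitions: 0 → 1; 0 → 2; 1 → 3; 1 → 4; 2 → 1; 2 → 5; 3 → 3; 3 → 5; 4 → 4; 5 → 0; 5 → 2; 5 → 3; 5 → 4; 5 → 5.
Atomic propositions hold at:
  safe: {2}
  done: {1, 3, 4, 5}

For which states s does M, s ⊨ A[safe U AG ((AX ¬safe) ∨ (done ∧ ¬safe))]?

Sat(¬safe) = {0, 1, 3, 4, 5}
Sat(AX ¬safe) = {s : every successor in {0, 1, 3, 4, 5}} = {1, 2, 3, 4}
Sat(done ∧ ¬safe) = {1, 3, 4, 5}
Sat((AX ¬safe) ∨ (done ∧ ¬safe)) = {1, 2, 3, 4, 5}
AG ((AX ¬safe) ∨ (done ∧ ¬safe)): greatest fixpoint, start Z0 = {1, 2, 3, 4, 5}, keep only states in Sat with every successor in Z. Z1 = {1, 2, 3, 4}; Z2 = {1, 4}; Z3 = {4}; fixed.
Sat(AG ((AX ¬safe) ∨ (done ∧ ¬safe))) = {4}
A[safe U AG ((AX ¬safe) ∨ (done ∧ ¬safe))]: least fixpoint, start Z0 = Sat(AG ((AX ¬safe) ∨ (done ∧ ¬safe))) = {4}, add states in Sat(safe) with every successor in Z. Already a fixed point.
Sat(A[safe U AG ((AX ¬safe) ∨ (done ∧ ¬safe))]) = {4}

{4}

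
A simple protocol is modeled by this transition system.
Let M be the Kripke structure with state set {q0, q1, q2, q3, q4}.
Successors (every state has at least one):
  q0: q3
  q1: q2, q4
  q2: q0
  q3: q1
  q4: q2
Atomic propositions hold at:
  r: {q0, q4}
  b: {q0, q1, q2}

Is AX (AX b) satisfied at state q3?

No

Sat(AX b) = {s : every successor in {q0, q1, q2}} = {q2, q3, q4}
Sat(AX (AX b)) = {s : every successor in {q2, q3, q4}} = {q0, q1, q4}
q3 ∉ Sat(AX (AX b)) = {q0, q1, q4}, so the formula does not hold at q3.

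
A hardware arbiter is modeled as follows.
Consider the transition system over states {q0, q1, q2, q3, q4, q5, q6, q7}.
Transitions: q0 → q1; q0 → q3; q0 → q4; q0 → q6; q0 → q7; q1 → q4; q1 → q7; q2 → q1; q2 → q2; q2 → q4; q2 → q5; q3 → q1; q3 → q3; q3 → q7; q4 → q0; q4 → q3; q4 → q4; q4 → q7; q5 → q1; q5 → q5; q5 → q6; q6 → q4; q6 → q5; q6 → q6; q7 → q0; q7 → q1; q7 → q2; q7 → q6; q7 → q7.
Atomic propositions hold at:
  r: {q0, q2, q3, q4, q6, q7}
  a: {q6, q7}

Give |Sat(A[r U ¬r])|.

2

Sat(¬r) = {q1, q5}
A[r U ¬r]: least fixpoint, start Z0 = Sat(¬r) = {q1, q5}, add states in Sat(r) with every successor in Z. Already a fixed point.
Sat(A[r U ¬r]) = {q1, q5}
|Sat(A[r U ¬r])| = |{q1, q5}| = 2.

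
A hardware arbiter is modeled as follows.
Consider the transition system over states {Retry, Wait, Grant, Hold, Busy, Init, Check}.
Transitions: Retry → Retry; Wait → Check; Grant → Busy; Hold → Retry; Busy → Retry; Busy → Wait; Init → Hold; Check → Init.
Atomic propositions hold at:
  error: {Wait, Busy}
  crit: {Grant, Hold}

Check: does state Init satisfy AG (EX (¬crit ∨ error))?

Sat(¬crit) = {Retry, Wait, Busy, Init, Check}
Sat(¬crit ∨ error) = {Retry, Wait, Busy, Init, Check}
Sat(EX (¬crit ∨ error)) = {s : some successor in {Retry, Wait, Busy, Init, Check}} = {Retry, Wait, Grant, Hold, Busy, Check}
AG (EX (¬crit ∨ error)): greatest fixpoint, start Z0 = {Retry, Wait, Grant, Hold, Busy, Check}, keep only states in Sat with every successor in Z. Z1 = {Retry, Wait, Grant, Hold, Busy}; Z2 = {Retry, Grant, Hold, Busy}; Z3 = {Retry, Grant, Hold}; Z4 = {Retry, Hold}; fixed.
Sat(AG (EX (¬crit ∨ error))) = {Retry, Hold}
Init ∉ Sat(AG (EX (¬crit ∨ error))) = {Retry, Hold}, so the formula does not hold at Init.

No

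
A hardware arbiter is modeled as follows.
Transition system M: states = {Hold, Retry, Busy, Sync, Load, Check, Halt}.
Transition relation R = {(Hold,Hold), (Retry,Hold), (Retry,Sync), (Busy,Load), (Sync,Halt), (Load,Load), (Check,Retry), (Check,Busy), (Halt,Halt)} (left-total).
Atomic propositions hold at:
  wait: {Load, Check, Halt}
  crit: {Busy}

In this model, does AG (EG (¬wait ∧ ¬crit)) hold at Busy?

Sat(¬wait) = {Hold, Retry, Busy, Sync}
Sat(¬crit) = {Hold, Retry, Sync, Load, Check, Halt}
Sat(¬wait ∧ ¬crit) = {Hold, Retry, Sync}
EG (¬wait ∧ ¬crit): greatest fixpoint, start Z0 = {Hold, Retry, Sync}, keep only states in Sat with some successor in Z. Z1 = {Hold, Retry}; fixed.
Sat(EG (¬wait ∧ ¬crit)) = {Hold, Retry}
AG (EG (¬wait ∧ ¬crit)): greatest fixpoint, start Z0 = {Hold, Retry}, keep only states in Sat with every successor in Z. Z1 = {Hold}; fixed.
Sat(AG (EG (¬wait ∧ ¬crit))) = {Hold}
Busy ∉ Sat(AG (EG (¬wait ∧ ¬crit))) = {Hold}, so the formula does not hold at Busy.

No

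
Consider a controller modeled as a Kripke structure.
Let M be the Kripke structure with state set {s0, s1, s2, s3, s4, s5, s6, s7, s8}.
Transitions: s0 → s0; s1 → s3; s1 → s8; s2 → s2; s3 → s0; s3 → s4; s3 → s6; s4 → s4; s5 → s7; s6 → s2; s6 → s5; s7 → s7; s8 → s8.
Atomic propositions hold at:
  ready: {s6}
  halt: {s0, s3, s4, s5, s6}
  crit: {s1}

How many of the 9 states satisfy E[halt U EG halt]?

EG halt: greatest fixpoint, start Z0 = {s0, s3, s4, s5, s6}, keep only states in Sat with some successor in Z. Z1 = {s0, s3, s4, s6}; Z2 = {s0, s3, s4}; fixed.
Sat(EG halt) = {s0, s3, s4}
E[halt U EG halt]: least fixpoint, start Z0 = Sat(EG halt) = {s0, s3, s4}, add states in Sat(halt) with some successor in Z. Already a fixed point.
Sat(E[halt U EG halt]) = {s0, s3, s4}
|Sat(E[halt U EG halt])| = |{s0, s3, s4}| = 3.

3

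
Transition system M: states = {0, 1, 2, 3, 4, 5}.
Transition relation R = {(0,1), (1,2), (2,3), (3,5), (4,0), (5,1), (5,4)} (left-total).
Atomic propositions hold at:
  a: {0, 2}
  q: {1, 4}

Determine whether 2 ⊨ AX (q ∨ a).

No

Sat(q ∨ a) = {0, 1, 2, 4}
Sat(AX (q ∨ a)) = {s : every successor in {0, 1, 2, 4}} = {0, 1, 4, 5}
2 ∉ Sat(AX (q ∨ a)) = {0, 1, 4, 5}, so the formula does not hold at 2.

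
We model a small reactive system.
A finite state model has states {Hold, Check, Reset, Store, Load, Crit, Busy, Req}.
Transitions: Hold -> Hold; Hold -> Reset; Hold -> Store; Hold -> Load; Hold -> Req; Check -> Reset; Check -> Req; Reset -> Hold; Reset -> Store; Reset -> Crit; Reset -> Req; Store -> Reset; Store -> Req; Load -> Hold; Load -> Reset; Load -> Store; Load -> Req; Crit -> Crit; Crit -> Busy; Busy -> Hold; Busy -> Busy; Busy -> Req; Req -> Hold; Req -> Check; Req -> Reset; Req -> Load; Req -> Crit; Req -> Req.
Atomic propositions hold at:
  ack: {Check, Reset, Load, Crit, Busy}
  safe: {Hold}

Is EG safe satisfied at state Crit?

EG safe: greatest fixpoint, start Z0 = {Hold}, keep only states in Sat with some successor in Z. Already a fixed point.
Sat(EG safe) = {Hold}
Crit ∉ Sat(EG safe) = {Hold}, so the formula does not hold at Crit.

No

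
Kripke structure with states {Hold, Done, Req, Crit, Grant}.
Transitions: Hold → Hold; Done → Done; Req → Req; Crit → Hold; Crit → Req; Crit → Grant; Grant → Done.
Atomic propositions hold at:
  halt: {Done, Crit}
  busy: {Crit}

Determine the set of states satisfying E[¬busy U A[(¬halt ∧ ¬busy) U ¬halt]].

{Hold, Req, Grant}

Sat(¬busy) = {Hold, Done, Req, Grant}
Sat(¬halt) = {Hold, Req, Grant}
Sat(¬halt ∧ ¬busy) = {Hold, Req, Grant}
A[(¬halt ∧ ¬busy) U ¬halt]: least fixpoint, start Z0 = Sat(¬halt) = {Hold, Req, Grant}, add states in Sat(¬halt ∧ ¬busy) with every successor in Z. Already a fixed point.
Sat(A[(¬halt ∧ ¬busy) U ¬halt]) = {Hold, Req, Grant}
E[¬busy U A[(¬halt ∧ ¬busy) U ¬halt]]: least fixpoint, start Z0 = Sat(A[(¬halt ∧ ¬busy) U ¬halt]) = {Hold, Req, Grant}, add states in Sat(¬busy) with some successor in Z. Already a fixed point.
Sat(E[¬busy U A[(¬halt ∧ ¬busy) U ¬halt]]) = {Hold, Req, Grant}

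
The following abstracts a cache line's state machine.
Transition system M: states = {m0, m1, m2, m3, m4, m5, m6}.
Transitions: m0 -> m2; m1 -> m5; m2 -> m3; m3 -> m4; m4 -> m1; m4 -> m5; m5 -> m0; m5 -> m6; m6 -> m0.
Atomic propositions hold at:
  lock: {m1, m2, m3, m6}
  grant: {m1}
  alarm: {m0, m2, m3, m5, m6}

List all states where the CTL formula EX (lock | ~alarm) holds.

{m0, m2, m3, m4, m5}

Sat(~alarm) = {m1, m4}
Sat(lock | ~alarm) = {m1, m2, m3, m4, m6}
Sat(EX (lock | ~alarm)) = {s : some successor in {m1, m2, m3, m4, m6}} = {m0, m2, m3, m4, m5}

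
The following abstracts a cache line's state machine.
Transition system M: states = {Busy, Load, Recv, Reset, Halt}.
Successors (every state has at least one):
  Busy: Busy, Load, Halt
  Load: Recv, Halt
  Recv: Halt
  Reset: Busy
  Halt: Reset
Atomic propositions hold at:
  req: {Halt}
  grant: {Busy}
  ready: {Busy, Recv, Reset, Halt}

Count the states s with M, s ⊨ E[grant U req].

2

E[grant U req]: least fixpoint, start Z0 = Sat(req) = {Halt}, add states in Sat(grant) with some successor in Z. Z1 = {Busy, Halt}; fixed.
Sat(E[grant U req]) = {Busy, Halt}
|Sat(E[grant U req])| = |{Busy, Halt}| = 2.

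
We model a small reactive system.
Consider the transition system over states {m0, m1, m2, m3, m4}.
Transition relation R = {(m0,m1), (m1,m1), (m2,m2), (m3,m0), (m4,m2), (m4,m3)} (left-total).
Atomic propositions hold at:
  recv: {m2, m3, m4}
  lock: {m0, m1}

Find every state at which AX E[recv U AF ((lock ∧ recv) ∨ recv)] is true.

{m2, m4}

Sat(lock ∧ recv) = ∅
Sat((lock ∧ recv) ∨ recv) = {m2, m3, m4}
AF ((lock ∧ recv) ∨ recv): least fixpoint, start Z0 = {m2, m3, m4}, add states with every successor in Z. Already a fixed point.
Sat(AF ((lock ∧ recv) ∨ recv)) = {m2, m3, m4}
E[recv U AF ((lock ∧ recv) ∨ recv)]: least fixpoint, start Z0 = Sat(AF ((lock ∧ recv) ∨ recv)) = {m2, m3, m4}, add states in Sat(recv) with some successor in Z. Already a fixed point.
Sat(E[recv U AF ((lock ∧ recv) ∨ recv)]) = {m2, m3, m4}
Sat(AX E[recv U AF ((lock ∧ recv) ∨ recv)]) = {s : every successor in {m2, m3, m4}} = {m2, m4}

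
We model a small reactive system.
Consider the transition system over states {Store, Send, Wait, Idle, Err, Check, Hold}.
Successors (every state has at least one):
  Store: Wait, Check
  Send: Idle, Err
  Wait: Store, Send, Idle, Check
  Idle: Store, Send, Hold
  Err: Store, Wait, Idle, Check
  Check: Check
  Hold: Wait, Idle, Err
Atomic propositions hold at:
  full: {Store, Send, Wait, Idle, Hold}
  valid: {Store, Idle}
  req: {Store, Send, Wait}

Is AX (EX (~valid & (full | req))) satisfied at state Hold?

Sat(~valid) = {Send, Wait, Err, Check, Hold}
Sat(full | req) = {Store, Send, Wait, Idle, Hold}
Sat(~valid & (full | req)) = {Send, Wait, Hold}
Sat(EX (~valid & (full | req))) = {s : some successor in {Send, Wait, Hold}} = {Store, Wait, Idle, Err, Hold}
Sat(AX (EX (~valid & (full | req)))) = {s : every successor in {Store, Wait, Idle, Err, Hold}} = {Send, Hold}
Hold ∈ Sat(AX (EX (~valid & (full | req)))) = {Send, Hold}, so the formula holds at Hold.

Yes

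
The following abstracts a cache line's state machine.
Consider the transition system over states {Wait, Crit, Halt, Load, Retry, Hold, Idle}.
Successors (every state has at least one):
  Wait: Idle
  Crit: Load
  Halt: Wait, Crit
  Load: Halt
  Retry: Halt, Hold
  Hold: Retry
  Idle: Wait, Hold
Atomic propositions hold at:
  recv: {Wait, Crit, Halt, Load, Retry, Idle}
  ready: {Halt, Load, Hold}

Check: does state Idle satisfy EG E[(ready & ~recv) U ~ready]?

Yes

Sat(~recv) = {Hold}
Sat(ready & ~recv) = {Hold}
Sat(~ready) = {Wait, Crit, Retry, Idle}
E[(ready & ~recv) U ~ready]: least fixpoint, start Z0 = Sat(~ready) = {Wait, Crit, Retry, Idle}, add states in Sat(ready & ~recv) with some successor in Z. Z1 = {Wait, Crit, Retry, Hold, Idle}; fixed.
Sat(E[(ready & ~recv) U ~ready]) = {Wait, Crit, Retry, Hold, Idle}
EG E[(ready & ~recv) U ~ready]: greatest fixpoint, start Z0 = {Wait, Crit, Retry, Hold, Idle}, keep only states in Sat with some successor in Z. Z1 = {Wait, Retry, Hold, Idle}; fixed.
Sat(EG E[(ready & ~recv) U ~ready]) = {Wait, Retry, Hold, Idle}
Idle ∈ Sat(EG E[(ready & ~recv) U ~ready]) = {Wait, Retry, Hold, Idle}, so the formula holds at Idle.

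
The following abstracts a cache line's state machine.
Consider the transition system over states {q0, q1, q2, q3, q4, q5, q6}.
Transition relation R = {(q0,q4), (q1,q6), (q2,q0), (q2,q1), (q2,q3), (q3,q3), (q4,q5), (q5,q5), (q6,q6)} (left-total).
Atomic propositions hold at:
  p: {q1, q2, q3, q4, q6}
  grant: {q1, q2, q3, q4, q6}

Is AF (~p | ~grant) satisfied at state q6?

No

Sat(~p) = {q0, q5}
Sat(~grant) = {q0, q5}
Sat(~p | ~grant) = {q0, q5}
AF (~p | ~grant): least fixpoint, start Z0 = {q0, q5}, add states with every successor in Z. Z1 = {q0, q4, q5}; fixed.
Sat(AF (~p | ~grant)) = {q0, q4, q5}
q6 ∉ Sat(AF (~p | ~grant)) = {q0, q4, q5}, so the formula does not hold at q6.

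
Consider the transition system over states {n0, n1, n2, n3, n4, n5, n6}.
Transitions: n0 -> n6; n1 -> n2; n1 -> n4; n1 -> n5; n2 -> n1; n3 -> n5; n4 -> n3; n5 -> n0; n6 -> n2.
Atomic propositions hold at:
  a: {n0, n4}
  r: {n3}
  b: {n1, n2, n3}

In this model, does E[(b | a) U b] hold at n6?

No

Sat(b | a) = {n0, n1, n2, n3, n4}
E[(b | a) U b]: least fixpoint, start Z0 = Sat(b) = {n1, n2, n3}, add states in Sat(b | a) with some successor in Z. Z1 = {n1, n2, n3, n4}; fixed.
Sat(E[(b | a) U b]) = {n1, n2, n3, n4}
n6 ∉ Sat(E[(b | a) U b]) = {n1, n2, n3, n4}, so the formula does not hold at n6.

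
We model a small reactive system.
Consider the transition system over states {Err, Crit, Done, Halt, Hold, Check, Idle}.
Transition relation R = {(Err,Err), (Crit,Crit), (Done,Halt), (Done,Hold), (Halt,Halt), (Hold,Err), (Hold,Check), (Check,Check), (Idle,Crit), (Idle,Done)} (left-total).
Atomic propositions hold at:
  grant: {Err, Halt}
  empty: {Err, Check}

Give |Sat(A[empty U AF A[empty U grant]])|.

A[empty U grant]: least fixpoint, start Z0 = Sat(grant) = {Err, Halt}, add states in Sat(empty) with every successor in Z. Already a fixed point.
Sat(A[empty U grant]) = {Err, Halt}
AF A[empty U grant]: least fixpoint, start Z0 = {Err, Halt}, add states with every successor in Z. Already a fixed point.
Sat(AF A[empty U grant]) = {Err, Halt}
A[empty U AF A[empty U grant]]: least fixpoint, start Z0 = Sat(AF A[empty U grant]) = {Err, Halt}, add states in Sat(empty) with every successor in Z. Already a fixed point.
Sat(A[empty U AF A[empty U grant]]) = {Err, Halt}
|Sat(A[empty U AF A[empty U grant]])| = |{Err, Halt}| = 2.

2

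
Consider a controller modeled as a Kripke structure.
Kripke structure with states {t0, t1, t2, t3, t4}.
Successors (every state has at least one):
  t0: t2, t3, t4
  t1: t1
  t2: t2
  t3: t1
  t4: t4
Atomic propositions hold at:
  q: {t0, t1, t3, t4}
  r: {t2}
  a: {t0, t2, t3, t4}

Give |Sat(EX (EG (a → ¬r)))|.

4

Sat(¬r) = {t0, t1, t3, t4}
Sat(a → ¬r) = {t0, t1, t3, t4}
EG (a → ¬r): greatest fixpoint, start Z0 = {t0, t1, t3, t4}, keep only states in Sat with some successor in Z. Already a fixed point.
Sat(EG (a → ¬r)) = {t0, t1, t3, t4}
Sat(EX (EG (a → ¬r))) = {s : some successor in {t0, t1, t3, t4}} = {t0, t1, t3, t4}
|Sat(EX (EG (a → ¬r)))| = |{t0, t1, t3, t4}| = 4.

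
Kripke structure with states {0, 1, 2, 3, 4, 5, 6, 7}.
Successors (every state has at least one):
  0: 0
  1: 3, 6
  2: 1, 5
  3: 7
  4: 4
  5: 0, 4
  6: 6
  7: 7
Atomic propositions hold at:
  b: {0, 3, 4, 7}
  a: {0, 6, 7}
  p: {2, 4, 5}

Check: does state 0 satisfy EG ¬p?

Sat(¬p) = {0, 1, 3, 6, 7}
EG ¬p: greatest fixpoint, start Z0 = {0, 1, 3, 6, 7}, keep only states in Sat with some successor in Z. Already a fixed point.
Sat(EG ¬p) = {0, 1, 3, 6, 7}
0 ∈ Sat(EG ¬p) = {0, 1, 3, 6, 7}, so the formula holds at 0.

Yes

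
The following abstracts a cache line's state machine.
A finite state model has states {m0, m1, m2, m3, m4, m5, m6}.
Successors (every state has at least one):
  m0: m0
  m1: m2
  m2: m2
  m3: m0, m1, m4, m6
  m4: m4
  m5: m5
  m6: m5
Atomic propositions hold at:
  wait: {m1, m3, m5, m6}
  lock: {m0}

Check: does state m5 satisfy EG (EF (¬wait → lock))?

Yes

Sat(¬wait) = {m0, m2, m4}
Sat(¬wait → lock) = {m0, m1, m3, m5, m6}
EF (¬wait → lock): least fixpoint, start Z0 = {m0, m1, m3, m5, m6}, add states with some successor in Z. Already a fixed point.
Sat(EF (¬wait → lock)) = {m0, m1, m3, m5, m6}
EG (EF (¬wait → lock)): greatest fixpoint, start Z0 = {m0, m1, m3, m5, m6}, keep only states in Sat with some successor in Z. Z1 = {m0, m3, m5, m6}; fixed.
Sat(EG (EF (¬wait → lock))) = {m0, m3, m5, m6}
m5 ∈ Sat(EG (EF (¬wait → lock))) = {m0, m3, m5, m6}, so the formula holds at m5.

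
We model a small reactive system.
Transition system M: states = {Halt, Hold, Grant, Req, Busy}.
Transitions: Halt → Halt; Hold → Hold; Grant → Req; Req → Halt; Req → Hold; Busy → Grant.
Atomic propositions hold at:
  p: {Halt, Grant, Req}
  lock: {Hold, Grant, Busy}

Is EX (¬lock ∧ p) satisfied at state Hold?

Sat(¬lock) = {Halt, Req}
Sat(¬lock ∧ p) = {Halt, Req}
Sat(EX (¬lock ∧ p)) = {s : some successor in {Halt, Req}} = {Halt, Grant, Req}
Hold ∉ Sat(EX (¬lock ∧ p)) = {Halt, Grant, Req}, so the formula does not hold at Hold.

No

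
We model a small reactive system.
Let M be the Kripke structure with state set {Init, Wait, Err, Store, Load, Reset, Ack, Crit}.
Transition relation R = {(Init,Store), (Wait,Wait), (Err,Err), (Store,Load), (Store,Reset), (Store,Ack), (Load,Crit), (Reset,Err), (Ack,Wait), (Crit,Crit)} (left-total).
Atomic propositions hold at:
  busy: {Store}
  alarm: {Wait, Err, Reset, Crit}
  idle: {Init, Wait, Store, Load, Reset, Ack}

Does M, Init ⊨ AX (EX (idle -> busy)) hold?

No

Sat(idle -> busy) = {Err, Store, Crit}
Sat(EX (idle -> busy)) = {s : some successor in {Err, Store, Crit}} = {Init, Err, Load, Reset, Crit}
Sat(AX (EX (idle -> busy))) = {s : every successor in {Init, Err, Load, Reset, Crit}} = {Err, Load, Reset, Crit}
Init ∉ Sat(AX (EX (idle -> busy))) = {Err, Load, Reset, Crit}, so the formula does not hold at Init.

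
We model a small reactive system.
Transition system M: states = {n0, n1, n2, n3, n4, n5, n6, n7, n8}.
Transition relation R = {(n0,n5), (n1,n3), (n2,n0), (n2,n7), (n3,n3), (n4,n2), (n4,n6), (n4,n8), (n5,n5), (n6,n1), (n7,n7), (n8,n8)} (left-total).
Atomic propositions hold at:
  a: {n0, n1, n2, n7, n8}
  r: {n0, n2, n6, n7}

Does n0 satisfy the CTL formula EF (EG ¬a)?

Yes

Sat(¬a) = {n3, n4, n5, n6}
EG ¬a: greatest fixpoint, start Z0 = {n3, n4, n5, n6}, keep only states in Sat with some successor in Z. Z1 = {n3, n4, n5}; Z2 = {n3, n5}; fixed.
Sat(EG ¬a) = {n3, n5}
EF (EG ¬a): least fixpoint, start Z0 = {n3, n5}, add states with some successor in Z. Z1 = {n0, n1, n3, n5}; Z2 = {n0, n1, n2, n3, n5, n6}; Z3 = {n0, n1, n2, n3, n4, n5, n6}; fixed.
Sat(EF (EG ¬a)) = {n0, n1, n2, n3, n4, n5, n6}
n0 ∈ Sat(EF (EG ¬a)) = {n0, n1, n2, n3, n4, n5, n6}, so the formula holds at n0.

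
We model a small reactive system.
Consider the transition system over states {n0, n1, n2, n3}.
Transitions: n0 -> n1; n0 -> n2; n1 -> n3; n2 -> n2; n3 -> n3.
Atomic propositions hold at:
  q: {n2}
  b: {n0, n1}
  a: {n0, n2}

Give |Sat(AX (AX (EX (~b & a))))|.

Sat(~b) = {n2, n3}
Sat(~b & a) = {n2}
Sat(EX (~b & a)) = {s : some successor in {n2}} = {n0, n2}
Sat(AX (EX (~b & a))) = {s : every successor in {n0, n2}} = {n2}
Sat(AX (AX (EX (~b & a)))) = {s : every successor in {n2}} = {n2}
|Sat(AX (AX (EX (~b & a))))| = |{n2}| = 1.

1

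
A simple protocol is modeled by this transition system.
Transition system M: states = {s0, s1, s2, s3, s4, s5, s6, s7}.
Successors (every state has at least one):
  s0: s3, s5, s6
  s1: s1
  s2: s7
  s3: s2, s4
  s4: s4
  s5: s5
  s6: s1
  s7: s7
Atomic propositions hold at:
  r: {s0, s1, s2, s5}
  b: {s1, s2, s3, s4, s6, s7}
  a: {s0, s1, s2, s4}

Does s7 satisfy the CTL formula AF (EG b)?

EG b: greatest fixpoint, start Z0 = {s1, s2, s3, s4, s6, s7}, keep only states in Sat with some successor in Z. Already a fixed point.
Sat(EG b) = {s1, s2, s3, s4, s6, s7}
AF (EG b): least fixpoint, start Z0 = {s1, s2, s3, s4, s6, s7}, add states with every successor in Z. Already a fixed point.
Sat(AF (EG b)) = {s1, s2, s3, s4, s6, s7}
s7 ∈ Sat(AF (EG b)) = {s1, s2, s3, s4, s6, s7}, so the formula holds at s7.

Yes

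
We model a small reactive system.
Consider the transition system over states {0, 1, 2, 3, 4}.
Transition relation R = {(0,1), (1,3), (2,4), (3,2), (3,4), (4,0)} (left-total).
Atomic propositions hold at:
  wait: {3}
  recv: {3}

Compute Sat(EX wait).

Sat(EX wait) = {s : some successor in {3}} = {1}

{1}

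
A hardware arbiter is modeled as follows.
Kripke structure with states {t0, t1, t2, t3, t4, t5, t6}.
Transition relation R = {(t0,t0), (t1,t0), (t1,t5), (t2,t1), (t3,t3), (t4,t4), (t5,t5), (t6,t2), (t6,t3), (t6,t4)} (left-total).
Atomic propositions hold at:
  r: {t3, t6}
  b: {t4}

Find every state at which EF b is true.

EF b: least fixpoint, start Z0 = {t4}, add states with some successor in Z. Z1 = {t4, t6}; fixed.
Sat(EF b) = {t4, t6}

{t4, t6}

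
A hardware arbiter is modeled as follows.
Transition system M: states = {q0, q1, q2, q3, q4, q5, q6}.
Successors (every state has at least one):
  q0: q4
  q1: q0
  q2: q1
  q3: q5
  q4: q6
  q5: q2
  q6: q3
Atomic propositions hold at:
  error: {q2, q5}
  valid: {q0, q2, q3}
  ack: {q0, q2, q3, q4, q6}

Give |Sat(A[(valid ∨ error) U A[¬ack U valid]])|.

Sat(valid ∨ error) = {q0, q2, q3, q5}
Sat(¬ack) = {q1, q5}
A[¬ack U valid]: least fixpoint, start Z0 = Sat(valid) = {q0, q2, q3}, add states in Sat(¬ack) with every successor in Z. Z1 = {q0, q1, q2, q3, q5}; fixed.
Sat(A[¬ack U valid]) = {q0, q1, q2, q3, q5}
A[(valid ∨ error) U A[¬ack U valid]]: least fixpoint, start Z0 = Sat(A[¬ack U valid]) = {q0, q1, q2, q3, q5}, add states in Sat(valid ∨ error) with every successor in Z. Already a fixed point.
Sat(A[(valid ∨ error) U A[¬ack U valid]]) = {q0, q1, q2, q3, q5}
|Sat(A[(valid ∨ error) U A[¬ack U valid]])| = |{q0, q1, q2, q3, q5}| = 5.

5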